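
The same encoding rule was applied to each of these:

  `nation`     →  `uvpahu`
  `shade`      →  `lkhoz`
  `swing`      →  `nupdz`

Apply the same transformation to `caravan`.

uhchyhj

Read the word backwards and shift each letter +7.
For caravan: reverse → navarac; then shift: n+7=u, a+7=h, v+7=c, a+7=h, r+7=y, a+7=h, c+7=j.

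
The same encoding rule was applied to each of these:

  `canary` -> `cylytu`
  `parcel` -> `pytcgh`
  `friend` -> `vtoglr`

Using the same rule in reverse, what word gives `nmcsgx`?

bucket

Each letter's alphabet position (a=0..z=25) is mapped through 15·x+24 mod 26 — an affine cipher.
Undoing it on nmcsgx: n(13)→7·(13−24)≡1=b; m(12)→7·(12−24)≡20=u; c(2)→7·(2−24)≡2=c; s(18)→7·(18−24)≡10=k; g(6)→7·(6−24)≡4=e; x(23)→7·(23−24)≡19=t (all mod 26).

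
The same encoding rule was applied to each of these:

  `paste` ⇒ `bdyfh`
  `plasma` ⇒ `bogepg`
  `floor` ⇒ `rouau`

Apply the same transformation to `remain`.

Shifts by position in paste: pos 0: p→b (+12), pos 1: a→d (+3), pos 2: s→y (+6), pos 3: t→f (+12), pos 4: e→h (+3) — repeating every 3. A repeating key of period 3 is used — shifts +12, +3, +6 over and over.
On remain: r+12=d, e+3=h, m+6=s, a+12=m, i+3=l, n+6=t.

dhsmlt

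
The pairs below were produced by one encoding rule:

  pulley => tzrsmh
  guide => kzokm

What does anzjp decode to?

witch

In pulley: p→t is +4, u→z is +5, l→r is +6, l→s is +7 — the shift increases by 1 each position. Each letter shifts forward by (position + 4), i.e. 4, 5, 6, … — the shift grows by one for each successive letter.
Undoing it on anzjp: a−4=w, n−5=i, z−6=t, j−7=c, p−8=h.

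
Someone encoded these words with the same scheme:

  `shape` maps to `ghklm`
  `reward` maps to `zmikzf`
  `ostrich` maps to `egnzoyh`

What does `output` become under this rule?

eunlun

s(18)→g(6) and h(7)→h(7) fit y≡7x+10 (mod 26); the inverse of 7 mod 26 is 15. Treating letters as 0–25, the rule is x ↦ 7x + 10 (mod 26).
Applying it to output: o(14)→7·14+10≡4=e; u(20)→7·20+10≡20=u; t(19)→7·19+10≡13=n; p(15)→7·15+10≡11=l; u(20)→7·20+10≡20=u; t(19)→7·19+10≡13=n (all mod 26).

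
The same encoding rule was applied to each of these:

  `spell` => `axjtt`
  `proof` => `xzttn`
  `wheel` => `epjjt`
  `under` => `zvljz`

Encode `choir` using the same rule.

The shift depends on letter class: consonant s→a is +8, but vowel e→j is +5. The rule splits by letter class: vowels +5, consonants +8.
For choir: c(cons)+8=k, h(cons)+8=p, o(vowel)+5=t, i(vowel)+5=n, r(cons)+8=z.

kptnz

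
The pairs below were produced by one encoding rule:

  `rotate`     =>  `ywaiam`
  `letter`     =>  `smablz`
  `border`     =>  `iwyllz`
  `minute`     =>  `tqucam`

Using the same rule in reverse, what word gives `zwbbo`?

Shifts by position in rotate: pos 0: r→y (+7), pos 1: o→w (+8), pos 2: t→a (+7), pos 3: a→i (+8) — repeating every 2. It's a Vigenère-style cipher with numeric key [7,8]: position i shifts by key[i mod 2].
Decoding zwbbo: z−7=s, w−8=o, b−7=u, b−8=t, o−7=h.

south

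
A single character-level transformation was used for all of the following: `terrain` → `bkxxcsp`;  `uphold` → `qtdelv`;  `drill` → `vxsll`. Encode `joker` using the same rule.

hewkx

t(19)→b(1) and e(4)→k(10) fit y≡15x+2 (mod 26); the inverse of 15 mod 26 is 7. Treating letters as 0–25, the rule is x ↦ 15x + 2 (mod 26).
Applying it to joker: j(9)→15·9+2≡7=h; o(14)→15·14+2≡4=e; k(10)→15·10+2≡22=w; e(4)→15·4+2≡10=k; r(17)→15·17+2≡23=x (all mod 26).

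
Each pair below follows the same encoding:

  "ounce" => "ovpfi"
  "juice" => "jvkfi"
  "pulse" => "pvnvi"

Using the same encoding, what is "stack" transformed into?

sucfo

The shift increases by 1 at each position, starting from +0: 0, 1, 2, ….
For stack: s+0=s, t+1=u, a+2=c, c+3=f, k+4=o.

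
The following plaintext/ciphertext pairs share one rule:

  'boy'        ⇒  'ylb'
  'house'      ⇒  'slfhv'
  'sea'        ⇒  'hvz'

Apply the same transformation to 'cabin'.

Each letter is replaced by its mirror in the alphabet: a↔z, b↔y, c↔x, and so on (the Atbash cipher).
Applying it to cabin: c↔x, a↔z, b↔y, i↔r, n↔m.

xzyrm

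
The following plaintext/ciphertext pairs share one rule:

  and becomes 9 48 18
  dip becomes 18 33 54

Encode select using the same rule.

63 21 42 21 15 66

a(#1)→9 and n(#14)→48: differences scale by 3, so n = 3·pos + 6. With a=1..z=26, the number is 3·pos + 6.
For select: s=19→63, e=5→21, l=12→42, e=5→21, c=3→15, t=20→66.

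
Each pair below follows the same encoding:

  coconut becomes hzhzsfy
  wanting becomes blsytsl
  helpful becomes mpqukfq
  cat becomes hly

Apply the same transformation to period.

The shift depends on letter class: consonant c→h is +5, but vowel o→z is +11. Two shifts are in play — +11 for a/e/i/o/u, +5 for every other letter.
Applying it to period: p(cons)+5=u, e(vowel)+11=p, r(cons)+5=w, i(vowel)+11=t, o(vowel)+11=z, d(cons)+5=i.

upwtzi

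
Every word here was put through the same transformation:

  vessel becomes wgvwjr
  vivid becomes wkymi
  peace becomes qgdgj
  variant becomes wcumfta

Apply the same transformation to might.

Each letter shifts forward by (position + 1), i.e. 1, 2, 3, … — the shift grows by one for each successive letter.
For might: m+1=n, i+2=k, g+3=j, h+4=l, t+5=y.

nkjly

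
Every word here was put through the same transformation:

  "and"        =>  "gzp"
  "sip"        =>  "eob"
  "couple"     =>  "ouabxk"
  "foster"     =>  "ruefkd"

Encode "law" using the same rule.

The shift depends on letter class: consonant n→z is +12, but vowel a→g is +6. Two shifts are in play — +6 for a/e/i/o/u, +12 for every other letter.
Applying it to law: l(cons)+12=x, a(vowel)+6=g, w(cons)+12=i.

xgi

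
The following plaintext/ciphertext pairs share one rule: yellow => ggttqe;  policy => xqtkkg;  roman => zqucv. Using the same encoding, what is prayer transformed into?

xzcggz

The shift depends on letter class: consonant y→g is +8, but vowel e→g is +2. Vowels shift forward by 2 and consonants shift forward by 8.
On prayer: p(cons)+8=x, r(cons)+8=z, a(vowel)+2=c, y(cons)+8=g, e(vowel)+2=g, r(cons)+8=z.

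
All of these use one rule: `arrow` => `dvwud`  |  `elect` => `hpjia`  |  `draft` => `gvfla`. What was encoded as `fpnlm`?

cliff

Letter i (0-indexed) is shifted by i+3, so successive shifts are 3, 4, 5, ….
Decoding fpnlm: f−3=c, p−4=l, n−5=i, l−6=f, m−7=f.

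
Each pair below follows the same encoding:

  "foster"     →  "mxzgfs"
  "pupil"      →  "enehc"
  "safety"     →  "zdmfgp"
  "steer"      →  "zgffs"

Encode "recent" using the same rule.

sfrfqg

f(5)→m(12) and o(14)→x(23) fit y≡7x+3 (mod 26); the inverse of 7 mod 26 is 15. Treating letters as 0–25, the rule is x ↦ 7x + 3 (mod 26).
On recent: r(17)→7·17+3≡18=s; e(4)→7·4+3≡5=f; c(2)→7·2+3≡17=r; e(4)→7·4+3≡5=f; n(13)→7·13+3≡16=q; t(19)→7·19+3≡6=g (all mod 26).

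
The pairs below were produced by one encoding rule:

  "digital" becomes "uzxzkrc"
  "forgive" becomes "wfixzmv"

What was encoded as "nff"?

woo

Every letter moves 17 places later in the alphabet, wrapping around z→a.
Decoding nff: n−17=w, f−17=o, f−17=o.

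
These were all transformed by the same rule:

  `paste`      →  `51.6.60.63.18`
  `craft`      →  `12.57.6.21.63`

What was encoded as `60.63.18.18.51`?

p(#16)→51 and a(#1)→6: differences scale by 3, so n = 3·pos + 3. With a=1..z=26, the number is 3·pos + 3.
Reversing it on 60.63.18.18.51: 60→(60−3)÷3=19=s, 63→(63−3)÷3=20=t, 18→(18−3)÷3=5=e, 18→(18−3)÷3=5=e, 51→(51−3)÷3=16=p.

steep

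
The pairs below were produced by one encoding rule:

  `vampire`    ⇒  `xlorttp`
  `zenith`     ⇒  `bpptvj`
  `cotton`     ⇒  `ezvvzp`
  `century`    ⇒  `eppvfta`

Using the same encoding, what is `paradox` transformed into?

The shift depends on letter class: consonant v→x is +2, but vowel a→l is +11. Vowels shift forward by 11 and consonants shift forward by 2.
On paradox: p(cons)+2=r, a(vowel)+11=l, r(cons)+2=t, a(vowel)+11=l, d(cons)+2=f, o(vowel)+11=z, x(cons)+2=z.

rltlfzz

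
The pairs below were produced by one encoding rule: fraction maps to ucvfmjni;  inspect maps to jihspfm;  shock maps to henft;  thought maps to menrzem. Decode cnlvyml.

royalty

Each letter's alphabet position (a=0..z=25) is mapped through 5·x+21 mod 26 — an affine cipher.
Decoding cnlvyml: c(2)→21·(2−21)≡17=r; n(13)→21·(13−21)≡14=o; l(11)→21·(11−21)≡24=y; v(21)→21·(21−21)≡0=a; y(24)→21·(24−21)≡11=l; m(12)→21·(12−21)≡19=t; l(11)→21·(11−21)≡24=y (all mod 26).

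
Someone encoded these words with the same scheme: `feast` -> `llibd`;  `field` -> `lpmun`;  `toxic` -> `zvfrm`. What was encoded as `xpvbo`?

rinse

In feast: f→l is +6, e→l is +7, a→i is +8, s→b is +9 — the shift increases by 1 each position. Each letter shifts forward by (position + 6), i.e. 6, 7, 8, … — the shift grows by one for each successive letter.
Reversing it on xpvbo: x−6=r, p−7=i, v−8=n, b−9=s, o−10=e.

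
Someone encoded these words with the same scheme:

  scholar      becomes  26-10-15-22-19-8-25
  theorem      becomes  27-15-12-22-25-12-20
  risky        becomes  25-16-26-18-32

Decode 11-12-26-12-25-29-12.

deserve

s is letter #19 and maps to 26: an offset of 7. Letters become their 1-based position plus 7 (so a→8, b→9, …).
Reversing it on 11-12-26-12-25-29-12: 11→(11−7)÷1=4=d, 12→(12−7)÷1=5=e, 26→(26−7)÷1=19=s, 12→(12−7)÷1=5=e, 25→(25−7)÷1=18=r, 29→(29−7)÷1=22=v, 12→(12−7)÷1=5=e.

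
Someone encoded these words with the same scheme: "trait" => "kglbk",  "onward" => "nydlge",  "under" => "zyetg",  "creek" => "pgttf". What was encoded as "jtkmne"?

method

t(19)→k(10) and r(17)→g(6) fit y≡15x+11 (mod 26); the inverse of 15 mod 26 is 7. Each letter's alphabet position (a=0..z=25) is mapped through 15·x+11 mod 26 — an affine cipher.
Reversing it on jtkmne: j(9)→7·(9−11)≡12=m; t(19)→7·(19−11)≡4=e; k(10)→7·(10−11)≡19=t; m(12)→7·(12−11)≡7=h; n(13)→7·(13−11)≡14=o; e(4)→7·(4−11)≡3=d (all mod 26).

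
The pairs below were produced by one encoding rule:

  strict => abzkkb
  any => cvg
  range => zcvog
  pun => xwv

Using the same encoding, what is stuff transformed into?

abwnn

The shift depends on letter class: consonant s→a is +8, but vowel i→k is +2. The rule splits by letter class: vowels +2, consonants +8.
On stuff: s(cons)+8=a, t(cons)+8=b, u(vowel)+2=w, f(cons)+8=n, f(cons)+8=n.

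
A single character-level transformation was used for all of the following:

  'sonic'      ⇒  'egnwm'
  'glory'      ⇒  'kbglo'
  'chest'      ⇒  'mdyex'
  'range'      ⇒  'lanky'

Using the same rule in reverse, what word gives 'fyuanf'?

s(18)→e(4) and o(14)→g(6) fit y≡19x+0 (mod 26); the inverse of 19 mod 26 is 11. Treating letters as 0–25, the rule is x ↦ 19x + 0 (mod 26).
Reversing it on fyuanf: f(5)→11·(5−0)≡3=d; y(24)→11·(24−0)≡4=e; u(20)→11·(20−0)≡12=m; a(0)→11·(0−0)≡0=a; n(13)→11·(13−0)≡13=n; f(5)→11·(5−0)≡3=d (all mod 26).

demand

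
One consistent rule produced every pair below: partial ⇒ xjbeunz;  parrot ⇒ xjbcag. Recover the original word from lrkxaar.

In partial: p→x is +8, a→j is +9, r→b is +10, t→e is +11 — the shift increases by 1 each position. Each letter shifts forward by (position + 8), i.e. 8, 9, 10, … — the shift grows by one for each successive letter.
Decoding lrkxaar: l−8=d, r−9=i, k−10=a, x−11=m, a−12=o, a−13=n, r−14=d.

diamond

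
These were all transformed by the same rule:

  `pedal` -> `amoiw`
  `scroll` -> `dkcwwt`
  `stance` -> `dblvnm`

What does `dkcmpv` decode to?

screen

It's a Vigenère-style cipher with numeric key [11,8]: position i shifts by key[i mod 2].
Decoding dkcmpv: d−11=s, k−8=c, c−11=r, m−8=e, p−11=e, v−8=n.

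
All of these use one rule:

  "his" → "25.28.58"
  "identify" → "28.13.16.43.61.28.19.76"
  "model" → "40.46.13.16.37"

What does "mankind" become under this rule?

40.4.43.34.28.43.13

h(#8)→25 and i(#9)→28: differences scale by 3, so n = 3·pos + 1. With a=1..z=26, the number is 3·pos + 1.
On mankind: m=13→40, a=1→4, n=14→43, k=11→34, i=9→28, n=14→43, d=4→13.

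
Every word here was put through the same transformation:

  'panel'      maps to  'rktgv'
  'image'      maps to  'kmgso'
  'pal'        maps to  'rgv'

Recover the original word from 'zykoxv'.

priest

The output letters match the input read backwards, each shifted +6: panel reversed is lenap. Two steps: reverse the string, then apply a Caesar shift of +6.
Undoing it on zykoxv: shift back: z−6=t, y−6=s, k−6=e, o−6=i, x−6=r, v−6=p → tseirp; then reverse → priest.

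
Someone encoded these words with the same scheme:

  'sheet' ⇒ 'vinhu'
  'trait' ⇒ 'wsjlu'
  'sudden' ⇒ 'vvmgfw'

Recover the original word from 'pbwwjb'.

mantis

Shifts by position in sheet: pos 0: s→v (+3), pos 1: h→i (+1), pos 2: e→n (+9), pos 3: e→h (+3), pos 4: t→u (+1) — repeating every 3. It's a Vigenère-style cipher with numeric key [3,1,9]: position i shifts by key[i mod 3].
Decoding pbwwjb: p−3=m, b−1=a, w−9=n, w−3=t, j−1=i, b−9=s.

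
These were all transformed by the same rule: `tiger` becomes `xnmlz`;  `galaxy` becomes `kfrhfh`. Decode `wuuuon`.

sponge

In tiger: t→x is +4, i→n is +5, g→m is +6, e→l is +7 — the shift increases by 1 each position. Each letter shifts forward by (position + 4), i.e. 4, 5, 6, … — the shift grows by one for each successive letter.
Decoding wuuuon: w−4=s, u−5=p, u−6=o, u−7=n, o−8=g, n−9=e.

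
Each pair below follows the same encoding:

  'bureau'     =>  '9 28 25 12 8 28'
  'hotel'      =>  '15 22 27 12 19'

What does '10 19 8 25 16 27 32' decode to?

b is letter #2 and maps to 9: an offset of 7. Each letter is replaced by its alphabet position (a=1..z=26) + 7.
Undoing it on 10 19 8 25 16 27 32: 10→(10−7)÷1=3=c, 19→(19−7)÷1=12=l, 8→(8−7)÷1=1=a, 25→(25−7)÷1=18=r, 16→(16−7)÷1=9=i, 27→(27−7)÷1=20=t, 32→(32−7)÷1=25=y.

clarity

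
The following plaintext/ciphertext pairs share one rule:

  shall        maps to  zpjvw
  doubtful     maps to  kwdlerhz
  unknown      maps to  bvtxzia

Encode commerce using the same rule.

jwvwpdps

Letter i (0-indexed) is shifted by i+7, so successive shifts are 7, 8, 9, ….
Applying it to commerce: c+7=j, o+8=w, m+9=v, m+10=w, e+11=p, r+12=d, c+13=p, e+14=s.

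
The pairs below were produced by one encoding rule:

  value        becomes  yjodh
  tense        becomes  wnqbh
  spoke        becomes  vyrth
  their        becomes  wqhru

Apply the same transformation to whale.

The shifts repeat in a cycle of length 2: positions 0,1,… shift by +3, +9, then the pattern repeats.
Applying it to whale: w+3=z, h+9=q, a+3=d, l+9=u, e+3=h.

zqduh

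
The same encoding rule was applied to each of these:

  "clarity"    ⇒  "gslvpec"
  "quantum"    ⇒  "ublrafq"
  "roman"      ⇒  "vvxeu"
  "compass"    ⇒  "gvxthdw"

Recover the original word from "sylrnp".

Shifts by position in clarity: pos 0: c→g (+4), pos 1: l→s (+7), pos 2: a→l (+11), pos 3: r→v (+4), pos 4: i→p (+7), pos 5: t→e (+11) — repeating every 3. The shifts repeat in a cycle of length 3: positions 0,1,… shift by +4, +7, +11, then the pattern repeats.
Reversing it on sylrnp: s−4=o, y−7=r, l−11=a, r−4=n, n−7=g, p−11=e.

orange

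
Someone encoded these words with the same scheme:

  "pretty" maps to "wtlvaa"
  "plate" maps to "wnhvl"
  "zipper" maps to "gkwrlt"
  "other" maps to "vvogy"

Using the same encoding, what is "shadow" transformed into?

A repeating key of period 2 is used — shifts +7, +2 over and over.
For shadow: s+7=z, h+2=j, a+7=h, d+2=f, o+7=v, w+2=y.

zjhfvy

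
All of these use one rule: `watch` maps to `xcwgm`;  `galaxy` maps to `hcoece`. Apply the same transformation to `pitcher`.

Letter i (0-indexed) is shifted by i+1, so successive shifts are 1, 2, 3, ….
On pitcher: p+1=q, i+2=k, t+3=w, c+4=g, h+5=m, e+6=k, r+7=y.

qkwgmky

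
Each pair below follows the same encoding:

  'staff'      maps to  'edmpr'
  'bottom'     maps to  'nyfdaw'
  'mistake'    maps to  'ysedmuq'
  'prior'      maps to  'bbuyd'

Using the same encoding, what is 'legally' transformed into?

Shifts by position in staff: pos 0: s→e (+12), pos 1: t→d (+10), pos 2: a→m (+12), pos 3: f→p (+10) — repeating every 2. The shifts repeat in a cycle of length 2: positions 0,1,… shift by +12, +10, then the pattern repeats.
On legally: l+12=x, e+10=o, g+12=s, a+10=k, l+12=x, l+10=v, y+12=k.

xoskxvk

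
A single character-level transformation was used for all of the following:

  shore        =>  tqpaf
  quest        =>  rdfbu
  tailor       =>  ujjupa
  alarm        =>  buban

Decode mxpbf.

loose

Shifts by position in shore: pos 0: s→t (+1), pos 1: h→q (+9), pos 2: o→p (+1), pos 3: r→a (+9) — repeating every 2. It's a Vigenère-style cipher with numeric key [1,9]: position i shifts by key[i mod 2].
Decoding mxpbf: m−1=l, x−9=o, p−1=o, b−9=s, f−1=e.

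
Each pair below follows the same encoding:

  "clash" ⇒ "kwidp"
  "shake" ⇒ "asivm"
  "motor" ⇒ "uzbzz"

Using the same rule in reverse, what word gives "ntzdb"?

first

Shifts by position in clash: pos 0: c→k (+8), pos 1: l→w (+11), pos 2: a→i (+8), pos 3: s→d (+11) — repeating every 2. It's a Vigenère-style cipher with numeric key [8,11]: position i shifts by key[i mod 2].
Decoding ntzdb: n−8=f, t−11=i, z−8=r, d−11=s, b−8=t.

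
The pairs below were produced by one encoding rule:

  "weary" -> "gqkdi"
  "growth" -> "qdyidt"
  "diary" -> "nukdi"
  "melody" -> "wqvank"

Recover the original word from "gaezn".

wound

Shifts by position in weary: pos 0: w→g (+10), pos 1: e→q (+12), pos 2: a→k (+10), pos 3: r→d (+12) — repeating every 2. A repeating key of period 2 is used — shifts +10, +12 over and over.
Decoding gaezn: g−10=w, a−12=o, e−10=u, z−12=n, n−10=d.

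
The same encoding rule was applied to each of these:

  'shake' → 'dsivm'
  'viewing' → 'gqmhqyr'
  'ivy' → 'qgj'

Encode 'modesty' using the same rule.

xwomdej

Two shifts are in play — +8 for a/e/i/o/u, +11 for every other letter.
Applying it to modesty: m(cons)+11=x, o(vowel)+8=w, d(cons)+11=o, e(vowel)+8=m, s(cons)+11=d, t(cons)+11=e, y(cons)+11=j.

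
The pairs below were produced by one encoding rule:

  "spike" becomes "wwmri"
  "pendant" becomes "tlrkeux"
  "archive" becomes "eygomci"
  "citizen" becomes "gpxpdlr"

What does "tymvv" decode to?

prior

Shifts by position in spike: pos 0: s→w (+4), pos 1: p→w (+7), pos 2: i→m (+4), pos 3: k→r (+7) — repeating every 2. A repeating key of period 2 is used — shifts +4, +7 over and over.
Decoding tymvv: t−4=p, y−7=r, m−4=i, v−7=o, v−4=r.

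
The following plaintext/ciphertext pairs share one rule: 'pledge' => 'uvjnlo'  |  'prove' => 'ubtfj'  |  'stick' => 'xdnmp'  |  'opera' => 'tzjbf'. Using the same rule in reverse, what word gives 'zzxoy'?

upset

Shifts by position in pledge: pos 0: p→u (+5), pos 1: l→v (+10), pos 2: e→j (+5), pos 3: d→n (+10) — repeating every 2. The shifts repeat in a cycle of length 2: positions 0,1,… shift by +5, +10, then the pattern repeats.
Decoding zzxoy: z−5=u, z−10=p, x−5=s, o−10=e, y−5=t.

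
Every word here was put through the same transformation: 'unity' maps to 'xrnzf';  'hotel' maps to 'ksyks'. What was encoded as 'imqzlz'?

filter

In unity: u→x is +3, n→r is +4, i→n is +5, t→z is +6 — the shift increases by 1 each position. Each letter shifts forward by (position + 3), i.e. 3, 4, 5, … — the shift grows by one for each successive letter.
Reversing it on imqzlz: i−3=f, m−4=i, q−5=l, z−6=t, l−7=e, z−8=r.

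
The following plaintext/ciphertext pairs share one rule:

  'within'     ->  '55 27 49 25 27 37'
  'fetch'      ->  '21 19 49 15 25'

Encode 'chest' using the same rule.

15 25 19 47 49

w(#23)→55 and i(#9)→27: differences scale by 2, so n = 2·pos + 9. The formula is n = 2×(alphabet index, a=1) + 9.
Applying it to chest: c=3→15, h=8→25, e=5→19, s=19→47, t=20→49.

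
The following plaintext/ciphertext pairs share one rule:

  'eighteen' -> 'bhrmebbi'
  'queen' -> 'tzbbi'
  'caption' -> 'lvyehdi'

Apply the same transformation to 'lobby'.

sdqqf

e(4)→b(1) and i(8)→h(7) fit y≡21x+21 (mod 26); the inverse of 21 mod 26 is 5. Treating letters as 0–25, the rule is x ↦ 21x + 21 (mod 26).
Applying it to lobby: l(11)→21·11+21≡18=s; o(14)→21·14+21≡3=d; b(1)→21·1+21≡16=q; b(1)→21·1+21≡16=q; y(24)→21·24+21≡5=f (all mod 26).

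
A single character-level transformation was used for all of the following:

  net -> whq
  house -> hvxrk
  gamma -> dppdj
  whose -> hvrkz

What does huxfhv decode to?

The output letters match the input read backwards, each shifted +3: net reversed is ten. Read the word backwards and shift each letter +3.
Undoing it on huxfhv: shift back: h−3=e, u−3=r, x−3=u, f−3=c, h−3=e, v−3=s → eruces; then reverse → secure.

secure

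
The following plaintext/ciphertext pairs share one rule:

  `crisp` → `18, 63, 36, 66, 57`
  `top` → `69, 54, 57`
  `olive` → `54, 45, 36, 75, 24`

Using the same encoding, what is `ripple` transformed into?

63, 36, 57, 57, 45, 24

c(#3)→18 and r(#18)→63: differences scale by 3, so n = 3·pos + 9. The formula is n = 3×(alphabet index, a=1) + 9.
Applying it to ripple: r=18→63, i=9→36, p=16→57, p=16→57, l=12→45, e=5→24.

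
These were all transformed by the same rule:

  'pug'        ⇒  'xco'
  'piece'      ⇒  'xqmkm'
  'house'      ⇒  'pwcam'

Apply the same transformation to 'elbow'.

mtjwe

This is a Caesar cipher with shift 8.
Applying it to elbow: e+8=m, l+8=t, b+8=j, o+8=w, w+8=e.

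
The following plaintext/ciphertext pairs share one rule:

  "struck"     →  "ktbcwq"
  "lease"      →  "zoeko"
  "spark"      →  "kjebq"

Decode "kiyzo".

This is an affine cipher: with a=0,…,z=25, each position x becomes (9x+4) mod 26.
Decoding kiyzo: k(10)→3·(10−4)≡18=s; i(8)→3·(8−4)≡12=m; y(24)→3·(24−4)≡8=i; z(25)→3·(25−4)≡11=l; o(14)→3·(14−4)≡4=e (all mod 26).

smile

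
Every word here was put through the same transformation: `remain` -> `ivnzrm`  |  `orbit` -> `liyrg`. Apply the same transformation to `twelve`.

gdvoev

This is the alphabet-reversal cipher (Atbash): a becomes z, b becomes y, etc.
On twelve: t↔g, w↔d, e↔v, l↔o, v↔e, e↔v.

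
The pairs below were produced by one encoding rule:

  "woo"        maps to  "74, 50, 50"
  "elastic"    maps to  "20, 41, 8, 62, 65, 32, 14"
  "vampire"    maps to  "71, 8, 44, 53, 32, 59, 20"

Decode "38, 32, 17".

w(#23)→74 and o(#15)→50: differences scale by 3, so n = 3·pos + 5. Each letter becomes 3×(its alphabet position, a=1..z=26) + 5.
Reversing it on 38, 32, 17: 38→(38−5)÷3=11=k, 32→(32−5)÷3=9=i, 17→(17−5)÷3=4=d.

kid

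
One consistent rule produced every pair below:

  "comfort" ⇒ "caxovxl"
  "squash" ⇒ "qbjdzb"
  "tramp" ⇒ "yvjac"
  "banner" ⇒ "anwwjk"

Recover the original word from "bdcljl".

The output letters match the input read backwards, each shifted +9: comfort reversed is trofmoc. Two steps: reverse the string, then apply a Caesar shift of +9.
Reversing it on bdcljl: shift back: b−9=s, d−9=u, c−9=t, l−9=c, j−9=a, l−9=c → sutcac; then reverse → cactus.

cactus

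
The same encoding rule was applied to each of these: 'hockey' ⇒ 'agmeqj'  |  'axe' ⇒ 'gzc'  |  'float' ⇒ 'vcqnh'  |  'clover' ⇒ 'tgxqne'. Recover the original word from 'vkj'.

hit

Read the word backwards and shift each letter +2.
Decoding vkj: shift back: v−2=t, k−2=i, j−2=h → tih; then reverse → hit.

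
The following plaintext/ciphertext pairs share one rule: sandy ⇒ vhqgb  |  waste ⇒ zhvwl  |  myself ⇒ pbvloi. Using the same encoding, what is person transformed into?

The shift depends on letter class: consonant s→v is +3, but vowel a→h is +7. The rule splits by letter class: vowels +7, consonants +3.
Applying it to person: p(cons)+3=s, e(vowel)+7=l, r(cons)+3=u, s(cons)+3=v, o(vowel)+7=v, n(cons)+3=q.

sluvvq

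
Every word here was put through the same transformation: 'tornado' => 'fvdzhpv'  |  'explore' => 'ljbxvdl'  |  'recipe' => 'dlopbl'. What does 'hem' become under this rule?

tly

The shift depends on letter class: consonant t→f is +12, but vowel o→v is +7. Two shifts are in play — +7 for a/e/i/o/u, +12 for every other letter.
Applying it to hem: h(cons)+12=t, e(vowel)+7=l, m(cons)+12=y.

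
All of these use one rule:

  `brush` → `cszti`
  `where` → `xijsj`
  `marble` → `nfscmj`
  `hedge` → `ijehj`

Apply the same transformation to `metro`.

njust

The shift depends on letter class: consonant b→c is +1, but vowel u→z is +5. Vowels shift forward by 5 and consonants shift forward by 1.
For metro: m(cons)+1=n, e(vowel)+5=j, t(cons)+1=u, r(cons)+1=s, o(vowel)+5=t.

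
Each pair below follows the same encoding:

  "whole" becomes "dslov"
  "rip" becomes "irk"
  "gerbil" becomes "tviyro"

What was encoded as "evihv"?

Each pair mirrors across the alphabet (w↔d, h↔s, o↔l): positions sum to 25. Each letter is replaced by its mirror in the alphabet: a↔z, b↔y, c↔x, and so on (the Atbash cipher).
Reversing it on evihv: e↔v, v↔e, i↔r, h↔s, v↔e.

verse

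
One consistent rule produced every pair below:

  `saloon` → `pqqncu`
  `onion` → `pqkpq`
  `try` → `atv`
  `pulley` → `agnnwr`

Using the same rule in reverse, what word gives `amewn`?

lucky

The output letters match the input read backwards, each shifted +2: saloon reversed is noolas. The word is reversed, then every letter is shifted forward by 2.
Decoding amewn: shift back: a−2=y, m−2=k, e−2=c, w−2=u, n−2=l → ykcul; then reverse → lucky.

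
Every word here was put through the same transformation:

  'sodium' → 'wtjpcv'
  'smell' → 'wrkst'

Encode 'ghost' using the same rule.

In sodium: s→w is +4, o→t is +5, d→j is +6, i→p is +7 — the shift increases by 1 each position. Letter i (0-indexed) is shifted by i+4, so successive shifts are 4, 5, 6, ….
On ghost: g+4=k, h+5=m, o+6=u, s+7=z, t+8=b.

kmuzb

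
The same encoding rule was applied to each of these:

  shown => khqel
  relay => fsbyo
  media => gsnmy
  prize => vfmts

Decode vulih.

s(18)→k(10) and h(7)→h(7) fit y≡5x+24 (mod 26); the inverse of 5 mod 26 is 21. This is an affine cipher: with a=0,…,z=25, each position x becomes (5x+24) mod 26.
Undoing it on vulih: v(21)→21·(21−24)≡15=p; u(20)→21·(20−24)≡20=u; l(11)→21·(11−24)≡13=n; i(8)→21·(8−24)≡2=c; h(7)→21·(7−24)≡7=h (all mod 26).

punch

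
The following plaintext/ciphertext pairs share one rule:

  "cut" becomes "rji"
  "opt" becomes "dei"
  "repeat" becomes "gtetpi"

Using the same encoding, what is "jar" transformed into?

ypg

Compare letters: c→r is +15, u→j is +15, t→i is +15 — a constant shift. It's a constant shift of +15 (ROT15).
For jar: j+15=y, a+15=p, r+15=g.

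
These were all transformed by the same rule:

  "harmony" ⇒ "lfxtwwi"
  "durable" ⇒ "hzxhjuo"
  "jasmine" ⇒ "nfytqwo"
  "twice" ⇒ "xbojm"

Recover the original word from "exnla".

In harmony: h→l is +4, a→f is +5, r→x is +6, m→t is +7 — the shift increases by 1 each position. Each letter shifts forward by (position + 4), i.e. 4, 5, 6, … — the shift grows by one for each successive letter.
Decoding exnla: e−4=a, x−5=s, n−6=h, l−7=e, a−8=s.

ashes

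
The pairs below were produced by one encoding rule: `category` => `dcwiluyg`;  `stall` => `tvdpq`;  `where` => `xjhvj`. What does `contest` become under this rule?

In category: c→d is +1, a→c is +2, t→w is +3, e→i is +4 — the shift increases by 1 each position. The shift increases by 1 at each position, starting from +1: 1, 2, 3, ….
Applying it to contest: c+1=d, o+2=q, n+3=q, t+4=x, e+5=j, s+6=y, t+7=a.

dqqxjya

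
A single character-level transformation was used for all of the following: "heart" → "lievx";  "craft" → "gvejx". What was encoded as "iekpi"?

Compare letters: h→l is +4, e→i is +4, a→e is +4 — a constant shift. It's a constant shift of +4 (ROT4).
Reversing it on iekpi: i−4=e, e−4=a, k−4=g, p−4=l, i−4=e.

eagle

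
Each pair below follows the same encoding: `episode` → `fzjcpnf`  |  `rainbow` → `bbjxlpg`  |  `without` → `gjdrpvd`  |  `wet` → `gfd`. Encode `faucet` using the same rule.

The shift depends on letter class: consonant p→z is +10, but vowel e→f is +1. Two shifts are in play — +1 for a/e/i/o/u, +10 for every other letter.
Applying it to faucet: f(cons)+10=p, a(vowel)+1=b, u(vowel)+1=v, c(cons)+10=m, e(vowel)+1=f, t(cons)+10=d.

pbvmfd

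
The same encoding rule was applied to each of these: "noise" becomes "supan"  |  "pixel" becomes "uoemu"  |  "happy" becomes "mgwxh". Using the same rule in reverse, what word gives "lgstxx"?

gallon

In noise: n→s is +5, o→u is +6, i→p is +7, s→a is +8 — the shift increases by 1 each position. Each letter shifts forward by (position + 5), i.e. 5, 6, 7, … — the shift grows by one for each successive letter.
Reversing it on lgstxx: l−5=g, g−6=a, s−7=l, t−8=l, x−9=o, x−10=n.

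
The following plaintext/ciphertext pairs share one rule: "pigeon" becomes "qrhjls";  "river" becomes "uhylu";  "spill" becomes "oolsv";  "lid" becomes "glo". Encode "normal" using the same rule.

odpurq

The output letters match the input read backwards, each shifted +3: pigeon reversed is noegip. Read the word backwards and shift each letter +3.
On normal: reverse → lamron; then shift: l+3=o, a+3=d, m+3=p, r+3=u, o+3=r, n+3=q.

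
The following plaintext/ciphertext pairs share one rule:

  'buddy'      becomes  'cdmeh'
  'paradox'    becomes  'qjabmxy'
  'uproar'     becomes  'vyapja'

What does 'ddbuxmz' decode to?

Shifts by position in buddy: pos 0: b→c (+1), pos 1: u→d (+9), pos 2: d→m (+9), pos 3: d→e (+1), pos 4: y→h (+9) — repeating every 3. A repeating key of period 3 is used — shifts +1, +9, +9 over and over.
Decoding ddbuxmz: d−1=c, d−9=u, b−9=s, u−1=t, x−9=o, m−9=d, z−1=y.

custody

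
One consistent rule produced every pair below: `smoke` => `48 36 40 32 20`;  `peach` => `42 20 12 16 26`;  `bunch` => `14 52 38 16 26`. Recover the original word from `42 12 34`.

s(#19)→48 and m(#13)→36: differences scale by 2, so n = 2·pos + 10. Each letter becomes 2×(its alphabet position, a=1..z=26) + 10.
Undoing it on 42 12 34: 42→(42−10)÷2=16=p, 12→(12−10)÷2=1=a, 34→(34−10)÷2=12=l.

pal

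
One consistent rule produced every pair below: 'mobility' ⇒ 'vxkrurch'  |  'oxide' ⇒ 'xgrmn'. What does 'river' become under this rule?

Compare letters: m→v is +9, o→x is +9, b→k is +9 — a constant shift. Each letter is shifted forward by 9 in the alphabet (a Caesar shift of +9).
Applying it to river: r+9=a, i+9=r, v+9=e, e+9=n, r+9=a.

arena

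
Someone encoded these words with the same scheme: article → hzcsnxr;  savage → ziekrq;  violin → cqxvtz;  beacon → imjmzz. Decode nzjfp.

In article: a→h is +7, r→z is +8, t→c is +9, i→s is +10 — the shift increases by 1 each position. The shift increases by 1 at each position, starting from +7: 7, 8, 9, ….
Reversing it on nzjfp: n−7=g, z−8=r, j−9=a, f−10=v, p−11=e.

grave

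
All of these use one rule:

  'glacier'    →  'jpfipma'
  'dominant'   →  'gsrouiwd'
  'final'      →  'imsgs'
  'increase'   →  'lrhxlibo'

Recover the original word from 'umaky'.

In glacier: g→j is +3, l→p is +4, a→f is +5, c→i is +6 — the shift increases by 1 each position. Each letter shifts forward by (position + 3), i.e. 3, 4, 5, … — the shift grows by one for each successive letter.
Reversing it on umaky: u−3=r, m−4=i, a−5=v, k−6=e, y−7=r.

river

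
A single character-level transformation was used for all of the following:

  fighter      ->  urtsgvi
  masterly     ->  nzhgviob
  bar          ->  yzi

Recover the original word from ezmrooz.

This is the alphabet-reversal cipher (Atbash): a becomes z, b becomes y, etc.
Reversing it on ezmrooz: e↔v, z↔a, m↔n, r↔i, o↔l, o↔l, z↔a.

vanilla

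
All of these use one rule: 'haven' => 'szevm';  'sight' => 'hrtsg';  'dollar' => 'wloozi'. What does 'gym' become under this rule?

Letters are reflected about the middle of the alphabet (position → 25−position): Atbash.
Applying it to gym: g↔t, y↔b, m↔n.

tbn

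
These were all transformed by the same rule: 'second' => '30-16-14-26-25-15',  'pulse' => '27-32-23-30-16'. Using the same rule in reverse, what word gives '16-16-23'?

s is letter #19 and maps to 30: an offset of 11. The number is (letter's place in the alphabet, a=1) + 11.
Decoding 16-16-23: 16→(16−11)÷1=5=e, 16→(16−11)÷1=5=e, 23→(23−11)÷1=12=l.

eel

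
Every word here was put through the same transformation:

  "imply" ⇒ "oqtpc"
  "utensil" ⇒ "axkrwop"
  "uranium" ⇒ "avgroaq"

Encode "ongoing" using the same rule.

The shift depends on letter class: consonant m→q is +4, but vowel i→o is +6. Vowels shift forward by 6 and consonants shift forward by 4.
For ongoing: o(vowel)+6=u, n(cons)+4=r, g(cons)+4=k, o(vowel)+6=u, i(vowel)+6=o, n(cons)+4=r, g(cons)+4=k.

urkuork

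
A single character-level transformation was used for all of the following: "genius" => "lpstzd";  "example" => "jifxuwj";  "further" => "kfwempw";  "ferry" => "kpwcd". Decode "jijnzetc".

Shifts by position in genius: pos 0: g→l (+5), pos 1: e→p (+11), pos 2: n→s (+5), pos 3: i→t (+11) — repeating every 2. It's a Vigenère-style cipher with numeric key [5,11]: position i shifts by key[i mod 2].
Undoing it on jijnzetc: j−5=e, i−11=x, j−5=e, n−11=c, z−5=u, e−11=t, t−5=o, c−11=r.

executor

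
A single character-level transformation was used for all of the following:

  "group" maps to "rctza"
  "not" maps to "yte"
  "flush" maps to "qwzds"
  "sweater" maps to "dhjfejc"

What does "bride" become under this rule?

The shift depends on letter class: consonant g→r is +11, but vowel o→t is +5. Vowels shift forward by 5 and consonants shift forward by 11.
For bride: b(cons)+11=m, r(cons)+11=c, i(vowel)+5=n, d(cons)+11=o, e(vowel)+5=j.

mcnoj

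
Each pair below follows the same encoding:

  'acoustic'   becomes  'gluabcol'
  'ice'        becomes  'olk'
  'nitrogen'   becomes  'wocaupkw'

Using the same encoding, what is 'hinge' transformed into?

The shift depends on letter class: consonant c→l is +9, but vowel a→g is +6. Two shifts are in play — +6 for a/e/i/o/u, +9 for every other letter.
For hinge: h(cons)+9=q, i(vowel)+6=o, n(cons)+9=w, g(cons)+9=p, e(vowel)+6=k.

qowpk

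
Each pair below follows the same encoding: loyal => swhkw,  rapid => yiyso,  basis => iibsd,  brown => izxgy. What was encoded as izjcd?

In loyal: l→s is +7, o→w is +8, y→h is +9, a→k is +10 — the shift increases by 1 each position. Letter i (0-indexed) is shifted by i+7, so successive shifts are 7, 8, 9, ….
Decoding izjcd: i−7=b, z−8=r, j−9=a, c−10=s, d−11=s.

brass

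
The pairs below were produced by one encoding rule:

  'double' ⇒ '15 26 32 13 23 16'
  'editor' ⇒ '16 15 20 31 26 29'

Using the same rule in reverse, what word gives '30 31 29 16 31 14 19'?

d is letter #4 and maps to 15: an offset of 11. Letters become their 1-based position plus 11 (so a→12, b→13, …).
Decoding 30 31 29 16 31 14 19: 30→(30−11)÷1=19=s, 31→(31−11)÷1=20=t, 29→(29−11)÷1=18=r, 16→(16−11)÷1=5=e, 31→(31−11)÷1=20=t, 14→(14−11)÷1=3=c, 19→(19−11)÷1=8=h.

stretch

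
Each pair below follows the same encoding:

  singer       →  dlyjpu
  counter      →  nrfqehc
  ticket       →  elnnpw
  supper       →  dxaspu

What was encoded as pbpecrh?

eyebrow

Shifts by position in singer: pos 0: s→d (+11), pos 1: i→l (+3), pos 2: n→y (+11), pos 3: g→j (+3) — repeating every 2. It's a Vigenère-style cipher with numeric key [11,3]: position i shifts by key[i mod 2].
Reversing it on pbpecrh: p−11=e, b−3=y, p−11=e, e−3=b, c−11=r, r−3=o, h−11=w.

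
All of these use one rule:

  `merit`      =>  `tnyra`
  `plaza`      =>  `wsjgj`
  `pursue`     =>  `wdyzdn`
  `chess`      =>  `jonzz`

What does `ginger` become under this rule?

The shift depends on letter class: consonant m→t is +7, but vowel e→n is +9. Two shifts are in play — +9 for a/e/i/o/u, +7 for every other letter.
Applying it to ginger: g(cons)+7=n, i(vowel)+9=r, n(cons)+7=u, g(cons)+7=n, e(vowel)+9=n, r(cons)+7=y.

nrunny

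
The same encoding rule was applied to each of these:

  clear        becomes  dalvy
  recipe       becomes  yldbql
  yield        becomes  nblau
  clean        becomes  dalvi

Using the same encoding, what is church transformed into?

dkxydk

c(2)→d(3) and l(11)→a(0) fit y≡17x+21 (mod 26); the inverse of 17 mod 26 is 23. Treating letters as 0–25, the rule is x ↦ 17x + 21 (mod 26).
For church: c(2)→17·2+21≡3=d; h(7)→17·7+21≡10=k; u(20)→17·20+21≡23=x; r(17)→17·17+21≡24=y; c(2)→17·2+21≡3=d; h(7)→17·7+21≡10=k (all mod 26).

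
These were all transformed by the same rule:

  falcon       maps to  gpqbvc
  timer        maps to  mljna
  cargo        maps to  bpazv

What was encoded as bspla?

f(5)→g(6) and a(0)→p(15) fit y≡19x+15 (mod 26); the inverse of 19 mod 26 is 11. This is an affine cipher: with a=0,…,z=25, each position x becomes (19x+15) mod 26.
Undoing it on bspla: b(1)→11·(1−15)≡2=c; s(18)→11·(18−15)≡7=h; p(15)→11·(15−15)≡0=a; l(11)→11·(11−15)≡8=i; a(0)→11·(0−15)≡17=r (all mod 26).

chair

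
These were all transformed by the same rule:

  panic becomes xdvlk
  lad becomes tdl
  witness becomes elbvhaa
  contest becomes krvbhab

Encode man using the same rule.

udv

The shift depends on letter class: consonant p→x is +8, but vowel a→d is +3. Two shifts are in play — +3 for a/e/i/o/u, +8 for every other letter.
Applying it to man: m(cons)+8=u, a(vowel)+3=d, n(cons)+8=v.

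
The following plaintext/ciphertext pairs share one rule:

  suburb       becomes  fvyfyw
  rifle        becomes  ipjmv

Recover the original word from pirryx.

tunnel

The output letters match the input read backwards, each shifted +4: suburb reversed is brubus. Read the word backwards and shift each letter +4.
Decoding pirryx: shift back: p−4=l, i−4=e, r−4=n, r−4=n, y−4=u, x−4=t → lennut; then reverse → tunnel.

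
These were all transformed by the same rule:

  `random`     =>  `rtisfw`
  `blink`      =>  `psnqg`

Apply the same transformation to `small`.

The word is reversed, then every letter is shifted forward by 5.
For small: reverse → llams; then shift: l+5=q, l+5=q, a+5=f, m+5=r, s+5=x.

qqfrx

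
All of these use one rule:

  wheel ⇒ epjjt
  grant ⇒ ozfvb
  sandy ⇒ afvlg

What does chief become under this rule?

The shift depends on letter class: consonant w→e is +8, but vowel e→j is +5. Vowels shift forward by 5 and consonants shift forward by 8.
Applying it to chief: c(cons)+8=k, h(cons)+8=p, i(vowel)+5=n, e(vowel)+5=j, f(cons)+8=n.

kpnjn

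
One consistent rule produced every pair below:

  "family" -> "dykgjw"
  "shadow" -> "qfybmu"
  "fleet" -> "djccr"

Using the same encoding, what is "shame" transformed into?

qfykc

It's a constant shift of +24 (ROT24).
Applying it to shame: s+24=q, h+24=f, a+24=y, m+24=k, e+24=c.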